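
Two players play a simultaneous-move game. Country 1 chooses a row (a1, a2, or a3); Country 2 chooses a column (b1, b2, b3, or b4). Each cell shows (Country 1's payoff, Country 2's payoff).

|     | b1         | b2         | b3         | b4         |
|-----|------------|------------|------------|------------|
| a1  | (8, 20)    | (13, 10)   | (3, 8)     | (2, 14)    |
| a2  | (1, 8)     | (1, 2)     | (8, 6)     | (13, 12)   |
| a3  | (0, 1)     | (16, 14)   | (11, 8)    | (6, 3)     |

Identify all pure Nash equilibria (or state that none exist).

(a1, b1), (a2, b4), and (a3, b2)

Check mutual best responses: a cell is a NE iff neither player can gain by unilaterally deviating.
Country 1's best responses — vs b1: a1 (payoff 8); vs b2: a3 (payoff 16); vs b3: a3 (payoff 11); vs b4: a2 (payoff 13).
Country 2's best responses — vs a1: b1 (payoff 20); vs a2: b4 (payoff 12); vs a3: b2 (payoff 14).
Mutual best responses occur at (a1, b1), (a2, b4), and (a3, b2); at each, neither player gains by switching.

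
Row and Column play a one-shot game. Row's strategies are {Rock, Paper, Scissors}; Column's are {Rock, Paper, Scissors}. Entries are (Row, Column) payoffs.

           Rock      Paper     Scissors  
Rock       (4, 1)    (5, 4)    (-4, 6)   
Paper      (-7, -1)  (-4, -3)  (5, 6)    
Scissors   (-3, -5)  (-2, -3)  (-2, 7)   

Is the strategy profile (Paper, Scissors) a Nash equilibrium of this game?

Yes

Holding Column at Scissors: Row gets 5 from Paper, versus -4 from Rock, -2 from Scissors. No profitable deviation for Row.
Holding Row at Paper: Column gets 6 from Scissors, versus -1 from Rock, -3 from Paper. No profitable deviation for Column either.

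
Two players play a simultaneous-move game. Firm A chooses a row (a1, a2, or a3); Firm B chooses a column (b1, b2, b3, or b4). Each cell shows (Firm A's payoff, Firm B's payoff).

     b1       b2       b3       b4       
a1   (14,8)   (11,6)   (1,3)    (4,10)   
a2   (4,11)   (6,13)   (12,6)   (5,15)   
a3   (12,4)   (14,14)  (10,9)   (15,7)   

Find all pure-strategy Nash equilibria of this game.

(a3, b2)

A profile is a Nash equilibrium when each player is best-responding to the other.
Firm A's best responses — vs b1: a1 (payoff 14); vs b2: a3 (payoff 14); vs b3: a2 (payoff 12); vs b4: a3 (payoff 15).
Firm B's best responses — vs a1: b4 (payoff 10); vs a2: b4 (payoff 15); vs a3: b2 (payoff 14).
The only mutual best response is (a3, b2); neither player gains by switching there.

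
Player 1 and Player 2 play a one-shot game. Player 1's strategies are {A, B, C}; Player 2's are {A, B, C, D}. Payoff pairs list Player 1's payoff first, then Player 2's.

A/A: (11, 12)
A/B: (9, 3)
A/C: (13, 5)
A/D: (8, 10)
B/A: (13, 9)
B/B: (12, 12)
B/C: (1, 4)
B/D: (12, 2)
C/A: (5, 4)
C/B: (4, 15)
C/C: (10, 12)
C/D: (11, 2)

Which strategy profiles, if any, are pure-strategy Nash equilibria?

(B, B)

A profile is a Nash equilibrium when each player is best-responding to the other.
Player 1's best responses — vs A: B (payoff 13); vs B: B (payoff 12); vs C: A (payoff 13); vs D: B (payoff 12).
Player 2's best responses — vs A: A (payoff 12); vs B: B (payoff 12); vs C: B (payoff 15).
The only mutual best response is (B, B); neither player gains by switching there.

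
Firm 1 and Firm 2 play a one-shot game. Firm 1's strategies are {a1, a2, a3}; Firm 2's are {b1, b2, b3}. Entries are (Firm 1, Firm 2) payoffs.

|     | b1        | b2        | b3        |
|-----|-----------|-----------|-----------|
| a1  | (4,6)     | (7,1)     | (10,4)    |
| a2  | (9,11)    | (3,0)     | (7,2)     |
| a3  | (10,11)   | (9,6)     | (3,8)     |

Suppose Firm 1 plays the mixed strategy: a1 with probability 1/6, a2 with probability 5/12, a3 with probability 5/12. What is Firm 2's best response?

Firm 2's best reply maximizes expected payoff against the mix.
b1: (1/6)·6 + (5/12)·11 + (5/12)·11 = 61/6
b2: (1/6)·1 + (5/12)·0 + (5/12)·6 = 8/3
b3: (1/6)·4 + (5/12)·2 + (5/12)·8 = 29/6
Highest expected payoff is 61/6, from b1.

b1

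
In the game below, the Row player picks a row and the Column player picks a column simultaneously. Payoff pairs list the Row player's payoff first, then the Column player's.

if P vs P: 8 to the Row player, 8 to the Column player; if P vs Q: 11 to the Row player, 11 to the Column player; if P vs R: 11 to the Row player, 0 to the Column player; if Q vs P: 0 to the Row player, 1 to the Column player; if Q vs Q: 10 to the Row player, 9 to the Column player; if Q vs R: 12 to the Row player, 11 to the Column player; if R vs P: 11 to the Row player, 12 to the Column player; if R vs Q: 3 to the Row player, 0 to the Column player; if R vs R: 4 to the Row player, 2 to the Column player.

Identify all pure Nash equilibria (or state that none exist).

(P, Q), (Q, R), and (R, P)

Find each player's best response to every opponent strategy; NE are the intersections.
The Row player's best responses — vs P: R (payoff 11); vs Q: P (payoff 11); vs R: Q (payoff 12).
The Column player's best responses — vs P: Q (payoff 11); vs Q: R (payoff 11); vs R: P (payoff 12).
Mutual best responses occur at (P, Q), (Q, R), and (R, P); at each, neither player gains by switching.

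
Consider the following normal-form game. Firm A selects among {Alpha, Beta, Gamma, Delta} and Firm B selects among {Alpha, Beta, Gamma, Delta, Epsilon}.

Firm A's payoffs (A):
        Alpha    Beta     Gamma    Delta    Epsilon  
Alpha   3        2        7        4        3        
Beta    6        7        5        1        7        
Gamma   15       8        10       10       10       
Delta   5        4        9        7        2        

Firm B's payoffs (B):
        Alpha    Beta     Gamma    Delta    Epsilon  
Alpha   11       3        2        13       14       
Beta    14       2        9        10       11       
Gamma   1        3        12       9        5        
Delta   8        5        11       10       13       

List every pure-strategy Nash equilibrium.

(Gamma, Gamma)

Check mutual best responses: a cell is a NE iff neither player can gain by unilaterally deviating.
Firm A's best responses — vs Alpha: Gamma (payoff 15); vs Beta: Gamma (payoff 8); vs Gamma: Gamma (payoff 10); vs Delta: Gamma (payoff 10); vs Epsilon: Gamma (payoff 10).
Firm B's best responses — vs Alpha: Epsilon (payoff 14); vs Beta: Alpha (payoff 14); vs Gamma: Gamma (payoff 12); vs Delta: Epsilon (payoff 13).
The only mutual best response is (Gamma, Gamma); neither player gains by switching there.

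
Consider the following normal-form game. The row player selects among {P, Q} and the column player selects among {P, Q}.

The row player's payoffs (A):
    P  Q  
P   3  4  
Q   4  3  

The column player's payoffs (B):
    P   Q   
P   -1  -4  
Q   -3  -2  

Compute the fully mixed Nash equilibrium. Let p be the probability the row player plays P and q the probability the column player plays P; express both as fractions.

In a mixed NE each player is indifferent between their pure strategies, so the opponent's mix sets the indifference.
The column player indifferent between P and Q: p·(-1) + (1−p)·(-3) = p·(-4) + (1−p)·(-2) ⟹ (-3) + 2p = (-2) + (-2)p ⟹ p = 1/4.
The row player indifferent between P and Q: q·3 + (1−q)·4 = q·4 + (1−q)·3 ⟹ 4 + (-1)q = 3 + 1q ⟹ q = 1/2.

p = 1/4, q = 1/2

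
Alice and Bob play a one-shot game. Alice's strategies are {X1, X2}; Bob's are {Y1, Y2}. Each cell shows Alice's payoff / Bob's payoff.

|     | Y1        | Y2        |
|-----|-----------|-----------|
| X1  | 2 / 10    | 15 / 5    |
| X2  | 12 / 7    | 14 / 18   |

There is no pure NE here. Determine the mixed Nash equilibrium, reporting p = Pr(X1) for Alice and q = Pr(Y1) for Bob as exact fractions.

p = 11/16, q = 1/11

Each player's mixing probability is pinned down by making the *other* player indifferent.
Bob indifferent between Y1 and Y2: p·10 + (1−p)·7 = p·5 + (1−p)·18 ⟹ 7 + 3p = 18 + (-13)p ⟹ p = 11/16.
Alice indifferent between X1 and X2: q·2 + (1−q)·15 = q·12 + (1−q)·14 ⟹ 15 + (-13)q = 14 + (-2)q ⟹ q = 1/11.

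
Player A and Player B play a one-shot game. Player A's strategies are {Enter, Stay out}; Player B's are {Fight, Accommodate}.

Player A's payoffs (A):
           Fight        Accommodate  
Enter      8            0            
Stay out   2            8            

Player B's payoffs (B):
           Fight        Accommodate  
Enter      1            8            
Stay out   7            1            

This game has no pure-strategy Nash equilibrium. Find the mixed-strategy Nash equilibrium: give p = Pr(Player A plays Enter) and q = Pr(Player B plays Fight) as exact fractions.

p = 6/13, q = 4/7

In a mixed NE each player is indifferent between their pure strategies, so the opponent's mix sets the indifference.
Player B indifferent between Fight and Accommodate: p·1 + (1−p)·7 = p·8 + (1−p)·1 ⟹ 7 + (-6)p = 1 + 7p ⟹ p = 6/13.
Player A indifferent between Enter and Stay out: q·8 + (1−q)·0 = q·2 + (1−q)·8 ⟹ 0 + 8q = 8 + (-6)q ⟹ q = 4/7.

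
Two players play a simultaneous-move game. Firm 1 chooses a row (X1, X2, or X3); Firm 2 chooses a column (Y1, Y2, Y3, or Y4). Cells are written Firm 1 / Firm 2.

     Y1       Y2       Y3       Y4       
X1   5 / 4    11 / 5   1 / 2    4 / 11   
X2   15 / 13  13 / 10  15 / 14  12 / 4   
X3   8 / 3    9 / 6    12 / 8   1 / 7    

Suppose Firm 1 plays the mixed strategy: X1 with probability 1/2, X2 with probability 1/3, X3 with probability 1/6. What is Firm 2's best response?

Y4

Firm 2's best reply maximizes expected payoff against the mix.
Y1: (1/2)·4 + (1/3)·13 + (1/6)·3 = 41/6
Y2: (1/2)·5 + (1/3)·10 + (1/6)·6 = 41/6
Y3: (1/2)·2 + (1/3)·14 + (1/6)·8 = 7
Y4: (1/2)·11 + (1/3)·4 + (1/6)·7 = 8
Highest expected payoff is 8, from Y4.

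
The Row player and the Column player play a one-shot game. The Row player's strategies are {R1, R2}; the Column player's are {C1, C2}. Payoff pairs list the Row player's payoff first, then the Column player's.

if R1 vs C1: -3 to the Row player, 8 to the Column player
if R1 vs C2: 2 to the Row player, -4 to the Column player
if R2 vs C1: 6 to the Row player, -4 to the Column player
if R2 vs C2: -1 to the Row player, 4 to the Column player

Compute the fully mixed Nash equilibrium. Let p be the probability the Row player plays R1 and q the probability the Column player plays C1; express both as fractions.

p = 2/5, q = 1/4

Each player's mixing probability is pinned down by making the *other* player indifferent.
The Column player indifferent between C1 and C2: p·8 + (1−p)·(-4) = p·(-4) + (1−p)·4 ⟹ (-4) + 12p = 4 + (-8)p ⟹ p = 2/5.
The Row player indifferent between R1 and R2: q·(-3) + (1−q)·2 = q·6 + (1−q)·(-1) ⟹ 2 + (-5)q = (-1) + 7q ⟹ q = 1/4.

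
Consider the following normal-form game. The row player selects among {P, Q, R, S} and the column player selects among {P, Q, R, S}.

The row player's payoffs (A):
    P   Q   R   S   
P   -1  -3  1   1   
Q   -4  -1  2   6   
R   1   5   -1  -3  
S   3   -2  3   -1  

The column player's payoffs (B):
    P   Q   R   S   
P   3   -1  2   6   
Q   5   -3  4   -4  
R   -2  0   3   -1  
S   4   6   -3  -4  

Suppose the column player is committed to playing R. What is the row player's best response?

With the column player fixed at R, the row player's payoffs are: P → 1, Q → 2, R → -1, S → 3.
The maximum is 3, achieved by S.

S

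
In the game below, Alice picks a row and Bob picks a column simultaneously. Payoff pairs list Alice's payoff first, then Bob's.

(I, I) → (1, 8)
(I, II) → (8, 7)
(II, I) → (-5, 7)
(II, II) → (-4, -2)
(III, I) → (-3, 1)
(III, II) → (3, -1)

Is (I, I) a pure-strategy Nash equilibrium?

Yes

Holding Bob at I: Alice gets 1 from I, versus -5 from II, -3 from III. No profitable deviation for Alice.
Holding Alice at I: Bob gets 8 from I, versus 7 from II. No profitable deviation for Bob either.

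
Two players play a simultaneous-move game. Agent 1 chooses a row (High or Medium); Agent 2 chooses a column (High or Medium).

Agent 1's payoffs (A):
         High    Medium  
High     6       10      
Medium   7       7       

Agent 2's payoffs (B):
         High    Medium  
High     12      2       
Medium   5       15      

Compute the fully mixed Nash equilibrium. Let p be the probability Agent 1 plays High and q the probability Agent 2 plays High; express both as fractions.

Each player's mixing probability is pinned down by making the *other* player indifferent.
Agent 2 indifferent between High and Medium: p·12 + (1−p)·5 = p·2 + (1−p)·15 ⟹ 5 + 7p = 15 + (-13)p ⟹ p = 1/2.
Agent 1 indifferent between High and Medium: q·6 + (1−q)·10 = q·7 + (1−q)·7 ⟹ 10 + (-4)q = 7 + 0q ⟹ q = 3/4.

p = 1/2, q = 3/4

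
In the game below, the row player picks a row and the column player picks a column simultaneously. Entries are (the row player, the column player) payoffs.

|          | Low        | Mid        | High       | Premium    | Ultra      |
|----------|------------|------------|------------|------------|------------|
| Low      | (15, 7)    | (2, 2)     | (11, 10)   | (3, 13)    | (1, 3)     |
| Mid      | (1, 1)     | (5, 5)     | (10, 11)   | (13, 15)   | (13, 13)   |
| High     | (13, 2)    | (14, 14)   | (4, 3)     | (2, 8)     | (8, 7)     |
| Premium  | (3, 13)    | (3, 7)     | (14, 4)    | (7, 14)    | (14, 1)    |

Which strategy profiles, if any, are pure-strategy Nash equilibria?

(Mid, Premium) and (High, Mid)

Check mutual best responses: a cell is a NE iff neither player can gain by unilaterally deviating.
The row player's best responses — vs Low: Low (payoff 15); vs Mid: High (payoff 14); vs High: Premium (payoff 14); vs Premium: Mid (payoff 13); vs Ultra: Premium (payoff 14).
The column player's best responses — vs Low: Premium (payoff 13); vs Mid: Premium (payoff 15); vs High: Mid (payoff 14); vs Premium: Premium (payoff 14).
Mutual best responses occur at (Mid, Premium) and (High, Mid); at each, neither player gains by switching.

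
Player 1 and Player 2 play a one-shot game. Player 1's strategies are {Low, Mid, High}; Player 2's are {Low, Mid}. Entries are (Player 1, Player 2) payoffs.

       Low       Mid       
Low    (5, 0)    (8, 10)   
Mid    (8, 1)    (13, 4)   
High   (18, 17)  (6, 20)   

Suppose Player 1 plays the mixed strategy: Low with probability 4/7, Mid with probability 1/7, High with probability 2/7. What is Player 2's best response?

Player 2's best reply maximizes expected payoff against the mix.
Low: (4/7)·0 + (1/7)·1 + (2/7)·17 = 5
Mid: (4/7)·10 + (1/7)·4 + (2/7)·20 = 12
Highest expected payoff is 12, from Mid.

Mid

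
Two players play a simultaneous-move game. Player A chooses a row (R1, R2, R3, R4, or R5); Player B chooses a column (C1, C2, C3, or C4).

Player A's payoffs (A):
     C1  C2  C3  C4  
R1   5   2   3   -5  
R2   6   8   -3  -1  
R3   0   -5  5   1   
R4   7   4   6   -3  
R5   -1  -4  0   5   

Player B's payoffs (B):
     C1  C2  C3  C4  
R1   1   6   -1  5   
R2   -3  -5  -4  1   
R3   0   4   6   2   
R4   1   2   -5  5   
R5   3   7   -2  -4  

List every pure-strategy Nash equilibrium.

No pure-strategy Nash equilibrium

Find each player's best response to every opponent strategy; NE are the intersections.
Player A's best responses — vs C1: R4 (payoff 7); vs C2: R2 (payoff 8); vs C3: R4 (payoff 6); vs C4: R5 (payoff 5).
Player B's best responses — vs R1: C2 (payoff 6); vs R2: C4 (payoff 1); vs R3: C3 (payoff 6); vs R4: C4 (payoff 5); vs R5: C2 (payoff 7).
No cell has both players best-responding. For instance, Player A's best reply to C2 is R2, but against R2 Player B prefers C4 over C2.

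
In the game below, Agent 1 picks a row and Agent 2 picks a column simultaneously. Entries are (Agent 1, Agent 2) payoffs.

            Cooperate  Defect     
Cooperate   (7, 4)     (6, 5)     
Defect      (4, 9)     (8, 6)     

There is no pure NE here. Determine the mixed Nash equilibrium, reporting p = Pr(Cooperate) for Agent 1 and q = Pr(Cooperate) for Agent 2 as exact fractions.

In a mixed NE each player is indifferent between their pure strategies, so the opponent's mix sets the indifference.
Agent 2 indifferent between Cooperate and Defect: p·4 + (1−p)·9 = p·5 + (1−p)·6 ⟹ 9 + (-5)p = 6 + (-1)p ⟹ p = 3/4.
Agent 1 indifferent between Cooperate and Defect: q·7 + (1−q)·6 = q·4 + (1−q)·8 ⟹ 6 + 1q = 8 + (-4)q ⟹ q = 2/5.

p = 3/4, q = 2/5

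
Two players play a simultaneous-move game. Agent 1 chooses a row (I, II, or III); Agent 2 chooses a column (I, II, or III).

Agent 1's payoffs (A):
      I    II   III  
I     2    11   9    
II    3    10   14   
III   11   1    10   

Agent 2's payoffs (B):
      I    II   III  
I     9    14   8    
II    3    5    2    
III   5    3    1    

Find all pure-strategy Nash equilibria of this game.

(I, II) and (III, I)

Find each player's best response to every opponent strategy; NE are the intersections.
Agent 1's best responses — vs I: III (payoff 11); vs II: I (payoff 11); vs III: II (payoff 14).
Agent 2's best responses — vs I: II (payoff 14); vs II: II (payoff 5); vs III: I (payoff 5).
Mutual best responses occur at (I, II) and (III, I); at each, neither player gains by switching.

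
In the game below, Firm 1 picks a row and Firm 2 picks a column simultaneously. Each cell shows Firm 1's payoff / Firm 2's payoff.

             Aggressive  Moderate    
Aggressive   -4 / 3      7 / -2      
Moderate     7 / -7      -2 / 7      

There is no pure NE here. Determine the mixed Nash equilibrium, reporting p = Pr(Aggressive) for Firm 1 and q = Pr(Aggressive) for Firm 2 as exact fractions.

p = 14/19, q = 9/20

Each player's mixing probability is pinned down by making the *other* player indifferent.
Firm 2 indifferent between Aggressive and Moderate: p·3 + (1−p)·(-7) = p·(-2) + (1−p)·7 ⟹ (-7) + 10p = 7 + (-9)p ⟹ p = 14/19.
Firm 1 indifferent between Aggressive and Moderate: q·(-4) + (1−q)·7 = q·7 + (1−q)·(-2) ⟹ 7 + (-11)q = (-2) + 9q ⟹ q = 9/20.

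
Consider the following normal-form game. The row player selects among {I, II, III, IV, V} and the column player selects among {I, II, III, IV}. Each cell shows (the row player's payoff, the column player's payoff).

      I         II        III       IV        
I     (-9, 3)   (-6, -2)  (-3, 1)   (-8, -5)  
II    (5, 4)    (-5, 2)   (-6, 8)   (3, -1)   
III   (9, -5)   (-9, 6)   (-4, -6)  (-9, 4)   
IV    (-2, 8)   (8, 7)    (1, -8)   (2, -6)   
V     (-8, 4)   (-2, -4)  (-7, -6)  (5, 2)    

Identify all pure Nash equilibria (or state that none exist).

No pure-strategy Nash equilibrium

A profile is a Nash equilibrium when each player is best-responding to the other.
The row player's best responses — vs I: III (payoff 9); vs II: IV (payoff 8); vs III: IV (payoff 1); vs IV: V (payoff 5).
The column player's best responses — vs I: I (payoff 3); vs II: III (payoff 8); vs III: II (payoff 6); vs IV: I (payoff 8); vs V: I (payoff 4).
No cell has both players best-responding. For instance, the row player's best reply to IV is V, but against V the column player prefers I over IV.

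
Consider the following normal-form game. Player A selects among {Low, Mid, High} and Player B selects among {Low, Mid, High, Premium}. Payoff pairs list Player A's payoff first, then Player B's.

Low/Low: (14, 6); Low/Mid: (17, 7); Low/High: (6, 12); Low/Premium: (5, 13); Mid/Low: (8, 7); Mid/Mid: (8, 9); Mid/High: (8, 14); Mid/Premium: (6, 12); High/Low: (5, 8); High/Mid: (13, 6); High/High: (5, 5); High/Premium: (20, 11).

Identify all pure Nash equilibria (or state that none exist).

(Mid, High) and (High, Premium)

Check mutual best responses: a cell is a NE iff neither player can gain by unilaterally deviating.
Player A's best responses — vs Low: Low (payoff 14); vs Mid: Low (payoff 17); vs High: Mid (payoff 8); vs Premium: High (payoff 20).
Player B's best responses — vs Low: Premium (payoff 13); vs Mid: High (payoff 14); vs High: Premium (payoff 11).
Mutual best responses occur at (Mid, High) and (High, Premium); at each, neither player gains by switching.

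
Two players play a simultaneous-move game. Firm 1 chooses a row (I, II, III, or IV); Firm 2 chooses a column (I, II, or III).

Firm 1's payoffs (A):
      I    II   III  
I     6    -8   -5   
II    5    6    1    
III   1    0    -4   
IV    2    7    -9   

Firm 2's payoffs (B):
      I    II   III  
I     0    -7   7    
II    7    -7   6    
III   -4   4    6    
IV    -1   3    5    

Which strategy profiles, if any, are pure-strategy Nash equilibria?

None

A profile is a Nash equilibrium when each player is best-responding to the other.
Firm 1's best responses — vs I: I (payoff 6); vs II: IV (payoff 7); vs III: II (payoff 1).
Firm 2's best responses — vs I: III (payoff 7); vs II: I (payoff 7); vs III: III (payoff 6); vs IV: III (payoff 5).
No cell has both players best-responding. For instance, Firm 1's best reply to I is I, but against I Firm 2 prefers III over I.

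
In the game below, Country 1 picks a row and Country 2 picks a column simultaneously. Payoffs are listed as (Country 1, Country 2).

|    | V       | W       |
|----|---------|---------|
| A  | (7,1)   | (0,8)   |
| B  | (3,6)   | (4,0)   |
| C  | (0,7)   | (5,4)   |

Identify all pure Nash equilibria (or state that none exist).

There is no pure-strategy Nash equilibrium

A profile is a Nash equilibrium when each player is best-responding to the other.
Country 1's best responses — vs V: A (payoff 7); vs W: C (payoff 5).
Country 2's best responses — vs A: W (payoff 8); vs B: V (payoff 6); vs C: V (payoff 7).
No cell has both players best-responding. For instance, Country 1's best reply to V is A, but against A Country 2 prefers W over V.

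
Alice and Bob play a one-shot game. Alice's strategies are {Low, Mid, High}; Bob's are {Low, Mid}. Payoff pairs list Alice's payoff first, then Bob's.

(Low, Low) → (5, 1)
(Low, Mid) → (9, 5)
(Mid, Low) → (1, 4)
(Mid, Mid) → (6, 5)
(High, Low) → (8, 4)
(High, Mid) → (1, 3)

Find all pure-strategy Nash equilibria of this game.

(Low, Mid) and (High, Low)

Check mutual best responses: a cell is a NE iff neither player can gain by unilaterally deviating.
Alice's best responses — vs Low: High (payoff 8); vs Mid: Low (payoff 9).
Bob's best responses — vs Low: Mid (payoff 5); vs Mid: Mid (payoff 5); vs High: Low (payoff 4).
Mutual best responses occur at (Low, Mid) and (High, Low); at each, neither player gains by switching.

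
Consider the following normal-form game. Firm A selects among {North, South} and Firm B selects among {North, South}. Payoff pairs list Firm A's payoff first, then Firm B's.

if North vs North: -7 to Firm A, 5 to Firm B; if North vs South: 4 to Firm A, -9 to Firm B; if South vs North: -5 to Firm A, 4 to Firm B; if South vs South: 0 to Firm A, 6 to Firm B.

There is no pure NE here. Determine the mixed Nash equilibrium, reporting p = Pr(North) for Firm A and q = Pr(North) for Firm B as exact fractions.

p = 1/8, q = 2/3

In a mixed NE each player is indifferent between their pure strategies, so the opponent's mix sets the indifference.
Firm B indifferent between North and South: p·5 + (1−p)·4 = p·(-9) + (1−p)·6 ⟹ 4 + 1p = 6 + (-15)p ⟹ p = 1/8.
Firm A indifferent between North and South: q·(-7) + (1−q)·4 = q·(-5) + (1−q)·0 ⟹ 4 + (-11)q = 0 + (-5)q ⟹ q = 2/3.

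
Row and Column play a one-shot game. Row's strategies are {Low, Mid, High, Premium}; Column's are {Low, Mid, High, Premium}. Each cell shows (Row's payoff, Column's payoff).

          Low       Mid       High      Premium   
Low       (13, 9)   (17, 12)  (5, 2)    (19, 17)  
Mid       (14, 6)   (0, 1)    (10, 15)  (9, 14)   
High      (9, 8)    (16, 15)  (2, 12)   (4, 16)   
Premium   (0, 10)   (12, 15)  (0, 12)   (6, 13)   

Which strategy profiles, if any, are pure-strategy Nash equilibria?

(Low, Premium) and (Mid, High)

A profile is a Nash equilibrium when each player is best-responding to the other.
Row's best responses — vs Low: Mid (payoff 14); vs Mid: Low (payoff 17); vs High: Mid (payoff 10); vs Premium: Low (payoff 19).
Column's best responses — vs Low: Premium (payoff 17); vs Mid: High (payoff 15); vs High: Premium (payoff 16); vs Premium: Mid (payoff 15).
Mutual best responses occur at (Low, Premium) and (Mid, High); at each, neither player gains by switching.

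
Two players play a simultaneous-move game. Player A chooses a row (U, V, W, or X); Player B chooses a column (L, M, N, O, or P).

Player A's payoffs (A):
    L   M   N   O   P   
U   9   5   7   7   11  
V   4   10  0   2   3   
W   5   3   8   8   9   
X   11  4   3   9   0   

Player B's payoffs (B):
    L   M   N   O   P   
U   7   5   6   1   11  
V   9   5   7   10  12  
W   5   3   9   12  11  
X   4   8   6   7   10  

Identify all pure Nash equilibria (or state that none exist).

(U, P)

A profile is a Nash equilibrium when each player is best-responding to the other.
Player A's best responses — vs L: X (payoff 11); vs M: V (payoff 10); vs N: W (payoff 8); vs O: X (payoff 9); vs P: U (payoff 11).
Player B's best responses — vs U: P (payoff 11); vs V: P (payoff 12); vs W: O (payoff 12); vs X: P (payoff 10).
The only mutual best response is (U, P); neither player gains by switching there.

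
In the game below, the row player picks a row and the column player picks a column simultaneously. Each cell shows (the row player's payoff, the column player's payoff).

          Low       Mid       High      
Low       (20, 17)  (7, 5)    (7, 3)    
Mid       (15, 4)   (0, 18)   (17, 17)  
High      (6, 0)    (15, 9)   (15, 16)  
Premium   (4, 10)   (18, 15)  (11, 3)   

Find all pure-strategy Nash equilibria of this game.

Check mutual best responses: a cell is a NE iff neither player can gain by unilaterally deviating.
The row player's best responses — vs Low: Low (payoff 20); vs Mid: Premium (payoff 18); vs High: Mid (payoff 17).
The column player's best responses — vs Low: Low (payoff 17); vs Mid: Mid (payoff 18); vs High: High (payoff 16); vs Premium: Mid (payoff 15).
Mutual best responses occur at (Low, Low) and (Premium, Mid); at each, neither player gains by switching.

(Low, Low) and (Premium, Mid)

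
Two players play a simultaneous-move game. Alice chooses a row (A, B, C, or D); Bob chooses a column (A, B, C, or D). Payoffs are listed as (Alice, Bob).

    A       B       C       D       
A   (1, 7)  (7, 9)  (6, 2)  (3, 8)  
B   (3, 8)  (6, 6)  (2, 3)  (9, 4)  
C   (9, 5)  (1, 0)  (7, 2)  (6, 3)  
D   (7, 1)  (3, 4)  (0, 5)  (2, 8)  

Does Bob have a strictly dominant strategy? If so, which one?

None

A strategy is strictly dominant if it gives Bob a strictly higher payoff than every other strategy, against every choice by the opponent.
A is not dominant: against A, B gives 9 > 7.
B is not dominant: against B, A gives 8 > 6.
C is not dominant: against A, A gives 7 > 2.
D is not dominant: against A, B gives 9 > 8.
No single strategy is best against every opponent action.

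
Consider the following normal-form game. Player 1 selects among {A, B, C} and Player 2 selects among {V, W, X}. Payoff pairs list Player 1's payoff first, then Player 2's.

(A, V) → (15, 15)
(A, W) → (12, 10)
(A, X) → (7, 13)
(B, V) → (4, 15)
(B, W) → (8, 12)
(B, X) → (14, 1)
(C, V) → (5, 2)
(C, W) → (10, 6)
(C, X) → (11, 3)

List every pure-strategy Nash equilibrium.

(A, V)

Find each player's best response to every opponent strategy; NE are the intersections.
Player 1's best responses — vs V: A (payoff 15); vs W: A (payoff 12); vs X: B (payoff 14).
Player 2's best responses — vs A: V (payoff 15); vs B: V (payoff 15); vs C: W (payoff 6).
The only mutual best response is (A, V); neither player gains by switching there.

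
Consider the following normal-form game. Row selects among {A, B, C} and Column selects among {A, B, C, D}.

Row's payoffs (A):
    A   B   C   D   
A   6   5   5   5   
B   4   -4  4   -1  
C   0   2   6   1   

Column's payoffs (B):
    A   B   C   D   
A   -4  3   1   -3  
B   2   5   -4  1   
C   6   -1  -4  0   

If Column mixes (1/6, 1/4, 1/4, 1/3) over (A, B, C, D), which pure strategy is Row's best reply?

A

Compute Row's expected payoff from each pure strategy against the given mix.
A: (1/6)·6 + (1/4)·5 + (1/4)·5 + (1/3)·5 = 31/6
B: (1/6)·4 + (1/4)·(-4) + (1/4)·4 + (1/3)·(-1) = 1/3
C: (1/6)·0 + (1/4)·2 + (1/4)·6 + (1/3)·1 = 7/3
Highest expected payoff is 31/6, from A.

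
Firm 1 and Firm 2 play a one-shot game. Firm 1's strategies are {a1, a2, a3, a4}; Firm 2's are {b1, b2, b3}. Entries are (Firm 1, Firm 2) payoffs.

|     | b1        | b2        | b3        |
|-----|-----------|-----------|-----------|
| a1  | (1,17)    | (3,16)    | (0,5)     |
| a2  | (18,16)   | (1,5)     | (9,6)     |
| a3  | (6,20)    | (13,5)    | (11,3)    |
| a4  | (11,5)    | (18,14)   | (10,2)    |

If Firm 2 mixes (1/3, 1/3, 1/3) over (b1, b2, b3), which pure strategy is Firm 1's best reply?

Firm 1's best reply maximizes expected payoff against the mix.
a1: (1/3)·1 + (1/3)·3 + (1/3)·0 = 4/3
a2: (1/3)·18 + (1/3)·1 + (1/3)·9 = 28/3
a3: (1/3)·6 + (1/3)·13 + (1/3)·11 = 10
a4: (1/3)·11 + (1/3)·18 + (1/3)·10 = 13
Highest expected payoff is 13, from a4.

a4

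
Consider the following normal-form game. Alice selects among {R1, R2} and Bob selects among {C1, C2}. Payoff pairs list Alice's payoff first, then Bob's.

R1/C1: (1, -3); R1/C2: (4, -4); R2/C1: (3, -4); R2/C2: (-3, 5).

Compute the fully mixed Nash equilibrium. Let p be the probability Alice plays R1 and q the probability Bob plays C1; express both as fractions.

In a mixed NE each player is indifferent between their pure strategies, so the opponent's mix sets the indifference.
Bob indifferent between C1 and C2: p·(-3) + (1−p)·(-4) = p·(-4) + (1−p)·5 ⟹ (-4) + 1p = 5 + (-9)p ⟹ p = 9/10.
Alice indifferent between R1 and R2: q·1 + (1−q)·4 = q·3 + (1−q)·(-3) ⟹ 4 + (-3)q = (-3) + 6q ⟹ q = 7/9.

p = 9/10, q = 7/9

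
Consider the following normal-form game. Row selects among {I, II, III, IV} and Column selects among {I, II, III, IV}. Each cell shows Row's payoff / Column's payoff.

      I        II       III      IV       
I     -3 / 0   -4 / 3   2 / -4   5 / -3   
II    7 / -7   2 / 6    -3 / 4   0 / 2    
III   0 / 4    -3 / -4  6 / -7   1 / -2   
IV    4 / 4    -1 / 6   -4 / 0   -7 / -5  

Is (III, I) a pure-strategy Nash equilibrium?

No

Holding Column at I: Row gets 0 from III but could get 7 by switching to II. Row has a profitable deviation.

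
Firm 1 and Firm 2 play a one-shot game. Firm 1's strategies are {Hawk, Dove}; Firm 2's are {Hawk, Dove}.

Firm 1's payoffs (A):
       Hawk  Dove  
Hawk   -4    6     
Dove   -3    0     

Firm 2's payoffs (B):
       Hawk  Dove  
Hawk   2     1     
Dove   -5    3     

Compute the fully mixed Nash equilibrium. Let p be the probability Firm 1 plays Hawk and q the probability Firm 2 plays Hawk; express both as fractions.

p = 8/9, q = 6/7

Each player's mixing probability is pinned down by making the *other* player indifferent.
Firm 2 indifferent between Hawk and Dove: p·2 + (1−p)·(-5) = p·1 + (1−p)·3 ⟹ (-5) + 7p = 3 + (-2)p ⟹ p = 8/9.
Firm 1 indifferent between Hawk and Dove: q·(-4) + (1−q)·6 = q·(-3) + (1−q)·0 ⟹ 6 + (-10)q = 0 + (-3)q ⟹ q = 6/7.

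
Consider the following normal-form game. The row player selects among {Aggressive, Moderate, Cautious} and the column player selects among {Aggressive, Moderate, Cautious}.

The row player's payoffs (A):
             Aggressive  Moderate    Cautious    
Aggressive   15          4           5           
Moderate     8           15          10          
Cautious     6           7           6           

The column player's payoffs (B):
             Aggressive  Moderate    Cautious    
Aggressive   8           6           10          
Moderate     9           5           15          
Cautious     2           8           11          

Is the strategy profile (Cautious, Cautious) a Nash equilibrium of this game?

Holding the column player at Cautious: the row player gets 6 from Cautious but could get 10 by switching to Moderate. The row player has a profitable deviation.

No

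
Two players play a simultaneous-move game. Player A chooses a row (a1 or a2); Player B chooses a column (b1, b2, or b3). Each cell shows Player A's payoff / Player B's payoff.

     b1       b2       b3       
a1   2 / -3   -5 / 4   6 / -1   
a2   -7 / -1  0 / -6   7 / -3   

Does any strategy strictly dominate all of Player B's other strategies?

None

A strategy is strictly dominant if it gives Player B a strictly higher payoff than every other strategy, against every choice by the opponent.
b1 is not dominant: against a1, b2 gives 4 > -3.
b2 is not dominant: against a2, b1 gives -1 > -6.
b3 is not dominant: against a1, b2 gives 4 > -1.
No single strategy is best against every opponent action.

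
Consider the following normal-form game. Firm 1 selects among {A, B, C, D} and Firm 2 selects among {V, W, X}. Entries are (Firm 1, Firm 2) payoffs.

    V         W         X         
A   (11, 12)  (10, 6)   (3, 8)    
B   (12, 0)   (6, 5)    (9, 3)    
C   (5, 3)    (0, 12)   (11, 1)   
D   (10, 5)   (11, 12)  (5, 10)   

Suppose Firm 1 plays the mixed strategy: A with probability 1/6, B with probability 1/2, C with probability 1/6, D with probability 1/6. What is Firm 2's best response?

W

Compute Firm 2's expected payoff from each pure strategy against the given mix.
V: (1/6)·12 + (1/2)·0 + (1/6)·3 + (1/6)·5 = 10/3
W: (1/6)·6 + (1/2)·5 + (1/6)·12 + (1/6)·12 = 15/2
X: (1/6)·8 + (1/2)·3 + (1/6)·1 + (1/6)·10 = 14/3
Highest expected payoff is 15/2, from W.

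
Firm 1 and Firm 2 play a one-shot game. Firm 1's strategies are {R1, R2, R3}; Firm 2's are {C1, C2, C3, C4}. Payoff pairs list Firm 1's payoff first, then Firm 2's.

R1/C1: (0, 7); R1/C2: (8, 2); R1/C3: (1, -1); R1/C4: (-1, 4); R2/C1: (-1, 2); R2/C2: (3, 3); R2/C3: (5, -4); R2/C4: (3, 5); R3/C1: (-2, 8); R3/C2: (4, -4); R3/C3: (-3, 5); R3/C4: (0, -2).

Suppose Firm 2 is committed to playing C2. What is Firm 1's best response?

With Firm 2 fixed at C2, Firm 1's payoffs are: R1 → 8, R2 → 3, R3 → 4.
The maximum is 8, achieved by R1.

R1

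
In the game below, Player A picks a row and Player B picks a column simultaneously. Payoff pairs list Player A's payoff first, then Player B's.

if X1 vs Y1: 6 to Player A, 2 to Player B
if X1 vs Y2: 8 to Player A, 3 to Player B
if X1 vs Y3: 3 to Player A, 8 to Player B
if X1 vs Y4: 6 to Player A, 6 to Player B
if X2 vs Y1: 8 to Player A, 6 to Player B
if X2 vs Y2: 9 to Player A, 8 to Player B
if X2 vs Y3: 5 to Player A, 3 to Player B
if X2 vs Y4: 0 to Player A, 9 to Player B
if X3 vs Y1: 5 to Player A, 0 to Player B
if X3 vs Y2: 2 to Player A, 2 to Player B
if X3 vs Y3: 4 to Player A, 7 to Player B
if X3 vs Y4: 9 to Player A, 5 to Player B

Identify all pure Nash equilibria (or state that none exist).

No pure-strategy Nash equilibrium

Check mutual best responses: a cell is a NE iff neither player can gain by unilaterally deviating.
Player A's best responses — vs Y1: X2 (payoff 8); vs Y2: X2 (payoff 9); vs Y3: X2 (payoff 5); vs Y4: X3 (payoff 9).
Player B's best responses — vs X1: Y3 (payoff 8); vs X2: Y4 (payoff 9); vs X3: Y3 (payoff 7).
No cell has both players best-responding. For instance, Player A's best reply to Y3 is X2, but against X2 Player B prefers Y4 over Y3.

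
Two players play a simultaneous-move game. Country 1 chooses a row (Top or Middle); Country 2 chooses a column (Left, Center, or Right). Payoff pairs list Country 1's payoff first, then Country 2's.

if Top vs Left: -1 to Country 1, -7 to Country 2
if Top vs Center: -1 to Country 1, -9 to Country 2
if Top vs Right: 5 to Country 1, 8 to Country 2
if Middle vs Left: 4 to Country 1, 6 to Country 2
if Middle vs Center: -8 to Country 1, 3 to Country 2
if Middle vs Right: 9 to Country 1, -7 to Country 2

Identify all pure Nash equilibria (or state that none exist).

Find each player's best response to every opponent strategy; NE are the intersections.
Country 1's best responses — vs Left: Middle (payoff 4); vs Center: Top (payoff -1); vs Right: Middle (payoff 9).
Country 2's best responses — vs Top: Right (payoff 8); vs Middle: Left (payoff 6).
The only mutual best response is (Middle, Left); neither player gains by switching there.

(Middle, Left)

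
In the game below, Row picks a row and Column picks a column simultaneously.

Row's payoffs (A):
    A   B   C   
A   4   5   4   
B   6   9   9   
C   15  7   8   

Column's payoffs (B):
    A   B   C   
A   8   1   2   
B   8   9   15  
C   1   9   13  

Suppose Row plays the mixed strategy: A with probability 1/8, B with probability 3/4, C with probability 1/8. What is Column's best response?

Column's best reply maximizes expected payoff against the mix.
A: (1/8)·8 + (3/4)·8 + (1/8)·1 = 57/8
B: (1/8)·1 + (3/4)·9 + (1/8)·9 = 8
C: (1/8)·2 + (3/4)·15 + (1/8)·13 = 105/8
Highest expected payoff is 105/8, from C.

C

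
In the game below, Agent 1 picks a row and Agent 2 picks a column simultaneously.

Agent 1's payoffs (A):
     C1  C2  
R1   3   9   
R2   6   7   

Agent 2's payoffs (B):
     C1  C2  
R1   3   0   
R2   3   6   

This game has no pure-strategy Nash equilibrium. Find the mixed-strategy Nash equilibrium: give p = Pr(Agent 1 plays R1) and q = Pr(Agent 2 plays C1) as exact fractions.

Each player's mixing probability is pinned down by making the *other* player indifferent.
Agent 2 indifferent between C1 and C2: p·3 + (1−p)·3 = p·0 + (1−p)·6 ⟹ 3 + 0p = 6 + (-6)p ⟹ p = 1/2.
Agent 1 indifferent between R1 and R2: q·3 + (1−q)·9 = q·6 + (1−q)·7 ⟹ 9 + (-6)q = 7 + (-1)q ⟹ q = 2/5.

p = 1/2, q = 2/5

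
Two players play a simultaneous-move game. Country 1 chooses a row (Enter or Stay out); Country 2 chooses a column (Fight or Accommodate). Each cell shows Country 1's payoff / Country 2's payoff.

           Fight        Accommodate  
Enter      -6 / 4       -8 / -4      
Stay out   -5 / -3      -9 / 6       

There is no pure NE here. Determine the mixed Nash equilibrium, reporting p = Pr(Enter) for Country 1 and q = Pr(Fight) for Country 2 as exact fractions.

Each player's mixing probability is pinned down by making the *other* player indifferent.
Country 2 indifferent between Fight and Accommodate: p·4 + (1−p)·(-3) = p·(-4) + (1−p)·6 ⟹ (-3) + 7p = 6 + (-10)p ⟹ p = 9/17.
Country 1 indifferent between Enter and Stay out: q·(-6) + (1−q)·(-8) = q·(-5) + (1−q)·(-9) ⟹ (-8) + 2q = (-9) + 4q ⟹ q = 1/2.

p = 9/17, q = 1/2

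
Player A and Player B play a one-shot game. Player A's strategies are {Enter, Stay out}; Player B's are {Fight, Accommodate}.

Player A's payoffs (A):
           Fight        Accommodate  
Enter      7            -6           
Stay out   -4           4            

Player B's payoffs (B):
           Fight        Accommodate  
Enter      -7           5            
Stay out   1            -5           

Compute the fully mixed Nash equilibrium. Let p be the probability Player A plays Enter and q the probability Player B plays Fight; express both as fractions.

In a mixed NE each player is indifferent between their pure strategies, so the opponent's mix sets the indifference.
Player B indifferent between Fight and Accommodate: p·(-7) + (1−p)·1 = p·5 + (1−p)·(-5) ⟹ 1 + (-8)p = (-5) + 10p ⟹ p = 1/3.
Player A indifferent between Enter and Stay out: q·7 + (1−q)·(-6) = q·(-4) + (1−q)·4 ⟹ (-6) + 13q = 4 + (-8)q ⟹ q = 10/21.

p = 1/3, q = 10/21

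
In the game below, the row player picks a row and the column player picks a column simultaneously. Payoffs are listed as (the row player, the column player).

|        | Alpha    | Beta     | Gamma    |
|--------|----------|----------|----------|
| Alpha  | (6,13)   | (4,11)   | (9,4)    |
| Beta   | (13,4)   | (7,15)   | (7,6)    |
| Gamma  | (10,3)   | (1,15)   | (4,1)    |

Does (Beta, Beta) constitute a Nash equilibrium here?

Yes

Holding the column player at Beta: the row player gets 7 from Beta, versus 4 from Alpha, 1 from Gamma. No profitable deviation for the row player.
Holding the row player at Beta: the column player gets 15 from Beta, versus 4 from Alpha, 6 from Gamma. No profitable deviation for the column player either.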